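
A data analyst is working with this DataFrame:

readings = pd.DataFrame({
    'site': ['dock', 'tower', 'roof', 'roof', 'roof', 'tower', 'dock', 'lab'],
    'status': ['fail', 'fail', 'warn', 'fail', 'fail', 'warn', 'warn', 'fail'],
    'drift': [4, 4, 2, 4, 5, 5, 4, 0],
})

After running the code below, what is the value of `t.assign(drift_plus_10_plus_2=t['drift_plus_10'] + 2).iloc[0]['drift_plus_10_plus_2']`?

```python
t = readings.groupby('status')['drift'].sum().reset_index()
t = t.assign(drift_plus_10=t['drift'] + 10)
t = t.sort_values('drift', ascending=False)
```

group by status, sum of drift:
status
fail    17
warn    11
Name: drift, dtype: int64
reset_index():
  status  drift
0   fail     17
1   warn     11
add column drift_plus_10 = t['drift'] + 10:
  status  drift  drift_plus_10
0   fail     17             27
1   warn     11             21
sort by drift descending:
  status  drift  drift_plus_10
0   fail     17             27
1   warn     11             21
add column drift_plus_10_plus_2 = t['drift_plus_10'] + 2:
  status  drift  drift_plus_10  drift_plus_10_plus_2
0   fail     17             27                    29
1   warn     11             21                    23
Then the value at position 0, column 'drift_plus_10_plus_2': 29

29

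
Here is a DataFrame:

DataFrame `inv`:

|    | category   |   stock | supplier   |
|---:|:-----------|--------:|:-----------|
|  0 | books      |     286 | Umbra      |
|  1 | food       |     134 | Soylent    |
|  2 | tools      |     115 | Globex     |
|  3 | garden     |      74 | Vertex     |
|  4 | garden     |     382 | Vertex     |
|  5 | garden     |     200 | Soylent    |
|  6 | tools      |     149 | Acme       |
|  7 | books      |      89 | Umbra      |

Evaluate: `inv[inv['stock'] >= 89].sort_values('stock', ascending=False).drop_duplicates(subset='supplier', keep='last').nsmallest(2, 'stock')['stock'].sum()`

filter rows where stock >= 89:
  category  stock supplier
0    books    286    Umbra
1     food    134  Soylent
2    tools    115   Globex
4   garden    382   Vertex
5   garden    200  Soylent
6    tools    149     Acme
7    books     89    Umbra
sort by stock descending:
  category  stock supplier
4   garden    382   Vertex
0    books    286    Umbra
5   garden    200  Soylent
6    tools    149     Acme
1     food    134  Soylent
2    tools    115   Globex
7    books     89    Umbra
drop duplicate supplier (keep=last):
  category  stock supplier
4   garden    382   Vertex
6    tools    149     Acme
1     food    134  Soylent
2    tools    115   Globex
7    books     89    Umbra
take 2 rows with smallest stock:
  category  stock supplier
7    books     89    Umbra
2    tools    115   Globex

204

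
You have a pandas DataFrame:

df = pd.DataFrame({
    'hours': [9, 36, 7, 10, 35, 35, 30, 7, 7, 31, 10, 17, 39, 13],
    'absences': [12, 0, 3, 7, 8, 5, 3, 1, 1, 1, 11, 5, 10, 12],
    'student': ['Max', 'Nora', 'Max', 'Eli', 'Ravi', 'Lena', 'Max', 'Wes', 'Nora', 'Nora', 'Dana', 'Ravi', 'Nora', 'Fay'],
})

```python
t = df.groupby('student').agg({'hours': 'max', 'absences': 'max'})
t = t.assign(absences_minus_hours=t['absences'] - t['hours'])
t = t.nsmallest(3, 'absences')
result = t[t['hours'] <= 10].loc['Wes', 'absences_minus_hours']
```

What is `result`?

group by student: max(hours), max(absences):
         hours  absences
student                 
Dana        10        11
Eli         10         7
Fay         13        12
Lena        35         5
Max         30        12
Nora        39        10
Ravi        35         8
Wes          7         1
add column absences_minus_hours = t['absences'] - t['hours']:
         hours  absences  absences_minus_hours
student                                       
Dana        10        11                     1
Eli         10         7                    -3
Fay         13        12                    -1
Lena        35         5                   -30
Max         30        12                   -18
Nora        39        10                   -29
Ravi        35         8                   -27
Wes          7         1                    -6
take 3 rows with smallest absences:
         hours  absences  absences_minus_hours
student                                       
Wes          7         1                    -6
Lena        35         5                   -30
Eli         10         7                    -3
filter rows where hours <= 10:
         hours  absences  absences_minus_hours
student                                       
Wes          7         1                    -6
Eli         10         7                    -3

-6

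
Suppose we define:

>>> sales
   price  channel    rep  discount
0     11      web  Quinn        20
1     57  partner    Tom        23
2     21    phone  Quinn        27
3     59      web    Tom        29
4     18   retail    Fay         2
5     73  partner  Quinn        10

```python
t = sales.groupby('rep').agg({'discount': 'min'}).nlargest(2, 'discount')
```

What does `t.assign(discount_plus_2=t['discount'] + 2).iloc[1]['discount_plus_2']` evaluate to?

group by rep, min of discount:
       discount
rep            
Fay           2
Quinn        10
Tom          23
take 2 rows with largest discount:
       discount
rep            
Tom          23
Quinn        10
add column discount_plus_2 = t['discount'] + 2:
       discount  discount_plus_2
rep                             
Tom          23               25
Quinn        10               12
Taking the value at position 1, column 'discount_plus_2' gives 12.

12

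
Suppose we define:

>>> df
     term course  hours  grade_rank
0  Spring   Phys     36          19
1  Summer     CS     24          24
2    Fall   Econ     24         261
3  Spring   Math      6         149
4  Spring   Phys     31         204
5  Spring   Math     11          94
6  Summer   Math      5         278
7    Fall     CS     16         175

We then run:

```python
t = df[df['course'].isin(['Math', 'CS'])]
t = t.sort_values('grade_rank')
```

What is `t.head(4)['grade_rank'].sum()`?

442

filter rows where course in ['Math', 'CS']:
     term course  hours  grade_rank
1  Summer     CS     24          24
3  Spring   Math      6         149
5  Spring   Math     11          94
6  Summer   Math      5         278
7    Fall     CS     16         175
sort by grade_rank:
     term course  hours  grade_rank
1  Summer     CS     24          24
5  Spring   Math     11          94
3  Spring   Math      6         149
7    Fall     CS     16         175
6  Summer   Math      5         278
take first 4 rows:
     term course  hours  grade_rank
1  Summer     CS     24          24
5  Spring   Math     11          94
3  Spring   Math      6         149
7    Fall     CS     16         175
Finally, sum of column 'grade_rank' = 442.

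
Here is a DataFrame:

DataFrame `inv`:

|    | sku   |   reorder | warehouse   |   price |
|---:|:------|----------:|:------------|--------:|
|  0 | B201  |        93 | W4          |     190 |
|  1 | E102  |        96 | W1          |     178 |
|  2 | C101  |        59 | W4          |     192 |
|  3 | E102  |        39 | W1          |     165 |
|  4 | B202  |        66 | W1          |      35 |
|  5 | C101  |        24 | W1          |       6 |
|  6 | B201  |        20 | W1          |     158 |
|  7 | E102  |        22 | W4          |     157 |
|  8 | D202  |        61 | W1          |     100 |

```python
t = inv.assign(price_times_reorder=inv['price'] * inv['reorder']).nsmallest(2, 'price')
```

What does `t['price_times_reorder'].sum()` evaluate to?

2454

add column price_times_reorder = inv['price'] * inv['reorder']:
    sku  reorder warehouse  price  price_times_reorder
0  B201       93        W4    190                17670
1  E102       96        W1    178                17088
2  C101       59        W4    192                11328
3  E102       39        W1    165                 6435
4  B202       66        W1     35                 2310
5  C101       24        W1      6                  144
6  B201       20        W1    158                 3160
7  E102       22        W4    157                 3454
8  D202       61        W1    100                 6100
take 2 rows with smallest price:
    sku  reorder warehouse  price  price_times_reorder
5  C101       24        W1      6                  144
4  B202       66        W1     35                 2310
Then the sum of column 'price_times_reorder': 2454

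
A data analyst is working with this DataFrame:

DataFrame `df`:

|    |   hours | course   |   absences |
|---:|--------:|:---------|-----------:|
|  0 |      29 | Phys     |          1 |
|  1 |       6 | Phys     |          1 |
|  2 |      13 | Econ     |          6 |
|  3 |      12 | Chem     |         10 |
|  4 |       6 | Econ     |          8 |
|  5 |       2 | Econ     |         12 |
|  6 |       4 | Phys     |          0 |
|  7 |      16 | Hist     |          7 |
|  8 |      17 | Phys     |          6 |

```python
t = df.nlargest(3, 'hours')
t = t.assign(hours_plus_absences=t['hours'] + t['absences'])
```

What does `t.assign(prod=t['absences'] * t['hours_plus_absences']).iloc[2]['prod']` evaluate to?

take 3 rows with largest hours:
   hours course  absences
0     29   Phys         1
8     17   Phys         6
7     16   Hist         7
add column hours_plus_absences = t['hours'] + t['absences']:
   hours course  absences  hours_plus_absences
0     29   Phys         1                   30
8     17   Phys         6                   23
7     16   Hist         7                   23
add column prod = t['absences'] * t['hours_plus_absences']:
   hours course  absences  hours_plus_absences  prod
0     29   Phys         1                   30    30
8     17   Phys         6                   23   138
7     16   Hist         7                   23   161
Reading off the value at position 2, column 'prod', we get 161.

161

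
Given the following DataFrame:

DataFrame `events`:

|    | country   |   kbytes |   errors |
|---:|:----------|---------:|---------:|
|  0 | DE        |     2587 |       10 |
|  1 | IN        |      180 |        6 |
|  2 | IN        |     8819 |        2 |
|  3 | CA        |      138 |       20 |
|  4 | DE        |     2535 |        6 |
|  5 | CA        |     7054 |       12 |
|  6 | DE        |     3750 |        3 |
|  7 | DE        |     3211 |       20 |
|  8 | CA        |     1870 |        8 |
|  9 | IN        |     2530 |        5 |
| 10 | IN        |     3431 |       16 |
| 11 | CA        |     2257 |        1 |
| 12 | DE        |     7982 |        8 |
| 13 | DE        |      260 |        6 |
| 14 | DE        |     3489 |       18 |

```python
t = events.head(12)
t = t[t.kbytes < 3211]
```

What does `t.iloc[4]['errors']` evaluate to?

take first 12 rows:
   country  kbytes  errors
0       DE    2587      10
1       IN     180       6
2       IN    8819       2
3       CA     138      20
4       DE    2535       6
5       CA    7054      12
6       DE    3750       3
7       DE    3211      20
8       CA    1870       8
9       IN    2530       5
10      IN    3431      16
11      CA    2257       1
filter rows where kbytes < 3211:
   country  kbytes  errors
0       DE    2587      10
1       IN     180       6
3       CA     138      20
4       DE    2535       6
8       CA    1870       8
9       IN    2530       5
11      CA    2257       1
Hence 8.

8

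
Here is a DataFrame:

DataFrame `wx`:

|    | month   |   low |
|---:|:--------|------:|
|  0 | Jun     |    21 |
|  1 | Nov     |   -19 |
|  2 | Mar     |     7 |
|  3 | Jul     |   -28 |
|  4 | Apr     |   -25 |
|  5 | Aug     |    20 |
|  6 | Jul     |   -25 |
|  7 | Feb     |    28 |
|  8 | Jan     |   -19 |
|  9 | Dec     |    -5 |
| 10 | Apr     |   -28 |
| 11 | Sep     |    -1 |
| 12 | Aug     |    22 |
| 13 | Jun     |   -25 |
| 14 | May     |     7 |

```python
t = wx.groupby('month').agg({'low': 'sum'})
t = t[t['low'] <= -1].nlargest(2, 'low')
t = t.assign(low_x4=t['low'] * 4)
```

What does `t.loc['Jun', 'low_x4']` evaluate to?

-16

group by month, sum of low:
       low
month     
Apr    -53
Aug     42
Dec     -5
Feb     28
Jan    -19
Jul    -53
Jun     -4
Mar      7
May      7
Nov    -19
Sep     -1
filter rows where low <= -1:
       low
month     
Apr    -53
Dec     -5
Jan    -19
Jul    -53
Jun     -4
Nov    -19
Sep     -1
take 2 rows with largest low:
       low
month     
Sep     -1
Jun     -4
add column low_x4 = t['low'] * 4:
       low  low_x4
month             
Sep     -1      -4
Jun     -4     -16
The value at row 'Jun', column 'low_x4' is -16.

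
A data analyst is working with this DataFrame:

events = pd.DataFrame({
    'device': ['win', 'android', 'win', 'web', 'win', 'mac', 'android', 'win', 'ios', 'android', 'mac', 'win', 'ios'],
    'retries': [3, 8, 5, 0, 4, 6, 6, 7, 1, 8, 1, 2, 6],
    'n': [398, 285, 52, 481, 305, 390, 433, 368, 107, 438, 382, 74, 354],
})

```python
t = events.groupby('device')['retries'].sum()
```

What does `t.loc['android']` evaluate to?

group by device, sum of retries:
device
android    22
ios         7
mac         7
web         0
win        21
Name: retries, dtype: int64
Then the value at index 'android': 22

22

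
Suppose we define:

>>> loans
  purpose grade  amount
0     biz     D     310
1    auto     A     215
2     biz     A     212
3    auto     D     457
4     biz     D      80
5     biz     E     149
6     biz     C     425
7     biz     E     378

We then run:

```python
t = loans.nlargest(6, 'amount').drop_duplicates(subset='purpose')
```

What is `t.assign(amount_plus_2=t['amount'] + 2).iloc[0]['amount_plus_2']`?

459

take 6 rows with largest amount:
  purpose grade  amount
3    auto     D     457
6     biz     C     425
7     biz     E     378
0     biz     D     310
1    auto     A     215
2     biz     A     212
drop duplicate purpose (keep=first):
  purpose grade  amount
3    auto     D     457
6     biz     C     425
add column amount_plus_2 = t['amount'] + 2:
  purpose grade  amount  amount_plus_2
3    auto     D     457            459
6     biz     C     425            427
value at position 0, column 'amount_plus_2' → 459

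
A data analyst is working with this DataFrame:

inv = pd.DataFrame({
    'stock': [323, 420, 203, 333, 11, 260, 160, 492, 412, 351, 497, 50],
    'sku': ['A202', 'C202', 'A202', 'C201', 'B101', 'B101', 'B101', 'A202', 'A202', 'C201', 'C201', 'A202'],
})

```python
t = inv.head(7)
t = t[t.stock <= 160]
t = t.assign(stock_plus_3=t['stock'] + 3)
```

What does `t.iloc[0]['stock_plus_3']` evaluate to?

14

take first 7 rows:
   stock   sku
0    323  A202
1    420  C202
2    203  A202
3    333  C201
4     11  B101
5    260  B101
6    160  B101
filter rows where stock <= 160:
   stock   sku
4     11  B101
6    160  B101
add column stock_plus_3 = t['stock'] + 3:
   stock   sku  stock_plus_3
4     11  B101            14
6    160  B101           163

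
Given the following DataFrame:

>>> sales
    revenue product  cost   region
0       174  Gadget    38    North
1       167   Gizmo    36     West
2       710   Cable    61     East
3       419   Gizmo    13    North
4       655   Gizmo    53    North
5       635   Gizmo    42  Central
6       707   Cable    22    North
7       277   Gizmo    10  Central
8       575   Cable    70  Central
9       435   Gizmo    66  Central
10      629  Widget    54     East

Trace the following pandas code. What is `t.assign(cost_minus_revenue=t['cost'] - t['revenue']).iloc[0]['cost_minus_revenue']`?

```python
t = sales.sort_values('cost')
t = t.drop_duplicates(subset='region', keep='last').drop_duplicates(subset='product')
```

sort by cost:
    revenue product  cost   region
7       277   Gizmo    10  Central
3       419   Gizmo    13    North
6       707   Cable    22    North
1       167   Gizmo    36     West
0       174  Gadget    38    North
5       635   Gizmo    42  Central
4       655   Gizmo    53    North
10      629  Widget    54     East
2       710   Cable    61     East
9       435   Gizmo    66  Central
8       575   Cable    70  Central
drop duplicate region (keep=last):
   revenue product  cost   region
1      167   Gizmo    36     West
4      655   Gizmo    53    North
2      710   Cable    61     East
8      575   Cable    70  Central
drop duplicate product (keep=first):
   revenue product  cost region
1      167   Gizmo    36   West
2      710   Cable    61   East
add column cost_minus_revenue = t['cost'] - t['revenue']:
   revenue product  cost region  cost_minus_revenue
1      167   Gizmo    36   West                -131
2      710   Cable    61   East                -649
Reading off the value at position 0, column 'cost_minus_revenue', we get -131.

-131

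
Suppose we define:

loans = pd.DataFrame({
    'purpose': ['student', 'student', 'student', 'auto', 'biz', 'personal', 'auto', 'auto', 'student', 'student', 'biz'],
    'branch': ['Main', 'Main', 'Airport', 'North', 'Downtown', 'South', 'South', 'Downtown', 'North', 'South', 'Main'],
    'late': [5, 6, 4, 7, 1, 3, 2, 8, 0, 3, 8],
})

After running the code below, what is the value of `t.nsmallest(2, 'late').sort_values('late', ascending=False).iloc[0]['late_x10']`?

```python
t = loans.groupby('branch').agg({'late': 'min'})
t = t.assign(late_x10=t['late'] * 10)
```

10

group by branch, min of late:
          late
branch        
Airport      4
Downtown     1
Main         5
North        0
South        2
add column late_x10 = t['late'] * 10:
          late  late_x10
branch                  
Airport      4        40
Downtown     1        10
Main         5        50
North        0         0
South        2        20
take 2 rows with smallest late:
          late  late_x10
branch                  
North        0         0
Downtown     1        10
sort by late descending:
          late  late_x10
branch                  
Downtown     1        10
North        0         0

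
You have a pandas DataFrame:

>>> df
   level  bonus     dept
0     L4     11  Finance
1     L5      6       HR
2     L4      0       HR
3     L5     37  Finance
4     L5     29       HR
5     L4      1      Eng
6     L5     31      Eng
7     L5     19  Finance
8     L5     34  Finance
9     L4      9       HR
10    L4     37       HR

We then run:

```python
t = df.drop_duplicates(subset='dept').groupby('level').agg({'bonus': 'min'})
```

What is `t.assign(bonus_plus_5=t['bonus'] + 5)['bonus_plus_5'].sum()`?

17

drop duplicate dept (keep=first):
  level  bonus     dept
0    L4     11  Finance
1    L5      6       HR
5    L4      1      Eng
group by level, min of bonus:
       bonus
level       
L4         1
L5         6
add column bonus_plus_5 = t['bonus'] + 5:
       bonus  bonus_plus_5
level                     
L4         1             6
L5         6            11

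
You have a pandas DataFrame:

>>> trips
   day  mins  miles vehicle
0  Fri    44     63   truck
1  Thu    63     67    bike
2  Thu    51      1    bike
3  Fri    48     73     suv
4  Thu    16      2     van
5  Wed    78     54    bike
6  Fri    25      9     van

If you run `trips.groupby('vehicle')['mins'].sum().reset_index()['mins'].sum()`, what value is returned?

325

group by vehicle, sum of mins:
vehicle
bike     192
suv       48
truck     44
van       41
Name: mins, dtype: int64
reset_index():
  vehicle  mins
0    bike   192
1     suv    48
2   truck    44
3     van    41
Taking the sum of column 'mins' gives 325.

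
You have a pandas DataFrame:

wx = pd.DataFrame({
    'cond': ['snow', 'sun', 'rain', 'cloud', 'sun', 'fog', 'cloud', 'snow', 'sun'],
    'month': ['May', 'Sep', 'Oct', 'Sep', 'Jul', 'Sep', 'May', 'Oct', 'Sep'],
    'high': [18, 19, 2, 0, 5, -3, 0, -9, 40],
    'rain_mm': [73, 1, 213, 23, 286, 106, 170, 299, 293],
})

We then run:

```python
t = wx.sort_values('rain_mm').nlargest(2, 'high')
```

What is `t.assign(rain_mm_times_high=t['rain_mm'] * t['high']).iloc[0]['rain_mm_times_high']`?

11720

sort by rain_mm:
    cond month  high  rain_mm
1    sun   Sep    19        1
3  cloud   Sep     0       23
0   snow   May    18       73
5    fog   Sep    -3      106
6  cloud   May     0      170
2   rain   Oct     2      213
4    sun   Jul     5      286
8    sun   Sep    40      293
7   snow   Oct    -9      299
take 2 rows with largest high:
  cond month  high  rain_mm
8  sun   Sep    40      293
1  sun   Sep    19        1
add column rain_mm_times_high = t['rain_mm'] * t['high']:
  cond month  high  rain_mm  rain_mm_times_high
8  sun   Sep    40      293               11720
1  sun   Sep    19        1                  19
Reading off the value at position 0, column 'rain_mm_times_high', we get 11720.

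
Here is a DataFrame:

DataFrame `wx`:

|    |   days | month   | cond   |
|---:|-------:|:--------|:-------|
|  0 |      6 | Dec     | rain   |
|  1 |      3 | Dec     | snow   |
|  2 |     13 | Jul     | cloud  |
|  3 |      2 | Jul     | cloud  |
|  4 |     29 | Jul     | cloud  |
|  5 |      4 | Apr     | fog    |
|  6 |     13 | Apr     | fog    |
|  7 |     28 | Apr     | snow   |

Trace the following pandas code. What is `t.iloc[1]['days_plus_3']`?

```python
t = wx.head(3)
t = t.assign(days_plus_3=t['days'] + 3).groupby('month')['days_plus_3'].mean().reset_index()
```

take first 3 rows:
   days month   cond
0     6   Dec   rain
1     3   Dec   snow
2    13   Jul  cloud
add column days_plus_3 = t['days'] + 3:
   days month   cond  days_plus_3
0     6   Dec   rain            9
1     3   Dec   snow            6
2    13   Jul  cloud           16
group by month, mean of days_plus_3:
month
Dec     7.5
Jul    16.0
Name: days_plus_3, dtype: float64
reset_index():
  month  days_plus_3
0   Dec          7.5
1   Jul         16.0
So iloc[1]['days_plus_3'] = 16.0.

16.0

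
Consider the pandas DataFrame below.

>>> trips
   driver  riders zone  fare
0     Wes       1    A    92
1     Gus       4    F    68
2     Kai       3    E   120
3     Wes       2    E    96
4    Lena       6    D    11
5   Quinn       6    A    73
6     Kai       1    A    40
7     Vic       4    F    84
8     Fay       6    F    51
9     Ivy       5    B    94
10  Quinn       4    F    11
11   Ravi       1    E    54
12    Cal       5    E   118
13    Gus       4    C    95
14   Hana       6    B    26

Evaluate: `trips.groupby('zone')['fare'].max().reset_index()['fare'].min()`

group by zone, max of fare:
zone
A     92
B     94
C     95
D     11
E    120
F     84
Name: fare, dtype: int64
reset_index():
  zone  fare
0    A    92
1    B    94
2    C    95
3    D    11
4    E   120
5    F    84
Finally, min of column 'fare' = 11.

11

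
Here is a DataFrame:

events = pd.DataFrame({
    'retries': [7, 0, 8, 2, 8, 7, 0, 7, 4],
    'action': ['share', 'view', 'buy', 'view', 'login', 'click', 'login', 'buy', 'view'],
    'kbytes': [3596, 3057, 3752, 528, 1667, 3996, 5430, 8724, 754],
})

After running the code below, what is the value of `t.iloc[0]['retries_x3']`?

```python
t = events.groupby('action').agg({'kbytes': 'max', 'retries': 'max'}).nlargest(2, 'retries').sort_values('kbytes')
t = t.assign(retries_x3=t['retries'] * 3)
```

group by action: max(kbytes), max(retries):
        kbytes  retries
action                 
buy       8724        8
click     3996        7
login     5430        8
share     3596        7
view      3057        4
take 2 rows with largest retries:
        kbytes  retries
action                 
buy       8724        8
login     5430        8
sort by kbytes:
        kbytes  retries
action                 
login     5430        8
buy       8724        8
add column retries_x3 = t['retries'] * 3:
        kbytes  retries  retries_x3
action                             
login     5430        8          24
buy       8724        8          24
value at position 0, column 'retries_x3' → 24

24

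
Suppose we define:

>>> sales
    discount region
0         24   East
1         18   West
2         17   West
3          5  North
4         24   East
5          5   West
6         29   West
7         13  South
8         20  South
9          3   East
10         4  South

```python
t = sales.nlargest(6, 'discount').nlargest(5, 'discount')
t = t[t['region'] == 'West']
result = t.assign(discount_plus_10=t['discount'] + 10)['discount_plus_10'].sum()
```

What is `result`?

67

take 6 rows with largest discount:
   discount region
6        29   West
0        24   East
4        24   East
8        20  South
1        18   West
2        17   West
take 5 rows with largest discount:
   discount region
6        29   West
0        24   East
4        24   East
8        20  South
1        18   West
filter rows where region == 'West':
   discount region
6        29   West
1        18   West
add column discount_plus_10 = t['discount'] + 10:
   discount region  discount_plus_10
6        29   West                39
1        18   West                28
So sum() = 67.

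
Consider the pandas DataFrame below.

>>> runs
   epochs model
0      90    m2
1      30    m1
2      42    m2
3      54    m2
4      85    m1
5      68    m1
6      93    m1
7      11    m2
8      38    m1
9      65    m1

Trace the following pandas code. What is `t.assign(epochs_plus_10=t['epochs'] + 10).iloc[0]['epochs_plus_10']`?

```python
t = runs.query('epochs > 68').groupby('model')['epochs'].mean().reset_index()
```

99.0

filter rows where epochs > 68:
   epochs model
0      90    m2
4      85    m1
6      93    m1
group by model, mean of epochs:
model
m1    89.0
m2    90.0
Name: epochs, dtype: float64
reset_index():
  model  epochs
0    m1    89.0
1    m2    90.0
add column epochs_plus_10 = t['epochs'] + 10:
  model  epochs  epochs_plus_10
0    m1    89.0            99.0
1    m2    90.0           100.0
Hence 99.0.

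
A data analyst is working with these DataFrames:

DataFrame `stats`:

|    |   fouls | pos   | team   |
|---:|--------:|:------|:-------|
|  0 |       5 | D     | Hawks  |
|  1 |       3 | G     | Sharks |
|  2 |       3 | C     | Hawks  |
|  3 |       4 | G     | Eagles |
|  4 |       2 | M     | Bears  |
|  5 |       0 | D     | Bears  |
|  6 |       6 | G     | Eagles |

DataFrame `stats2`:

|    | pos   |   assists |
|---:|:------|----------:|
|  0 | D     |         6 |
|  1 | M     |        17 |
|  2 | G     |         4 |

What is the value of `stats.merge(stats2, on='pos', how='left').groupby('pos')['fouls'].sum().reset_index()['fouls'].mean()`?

merge on 'pos' (how='left') → 7 rows:
   fouls pos    team  assists
0      5   D   Hawks      6.0
1      3   G  Sharks      4.0
2      3   C   Hawks      NaN
3      4   G  Eagles      4.0
4      2   M   Bears     17.0
5      0   D   Bears      6.0
6      6   G  Eagles      4.0
group by pos, sum of fouls:
pos
C     3
D     5
G    13
M     2
Name: fouls, dtype: int64
reset_index():
  pos  fouls
0   C      3
1   D      5
2   G     13
3   M      2
Hence 5.75.

5.75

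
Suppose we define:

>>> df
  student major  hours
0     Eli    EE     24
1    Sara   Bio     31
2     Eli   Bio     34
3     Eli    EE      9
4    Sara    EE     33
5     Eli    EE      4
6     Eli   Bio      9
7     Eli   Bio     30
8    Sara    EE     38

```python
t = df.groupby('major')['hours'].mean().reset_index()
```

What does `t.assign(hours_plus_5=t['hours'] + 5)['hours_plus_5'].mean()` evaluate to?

28.8

group by major, mean of hours:
major
Bio    26.0
EE     21.6
Name: hours, dtype: float64
reset_index():
  major  hours
0   Bio   26.0
1    EE   21.6
add column hours_plus_5 = t['hours'] + 5:
  major  hours  hours_plus_5
0   Bio   26.0          31.0
1    EE   21.6          26.6
So mean() = 28.8.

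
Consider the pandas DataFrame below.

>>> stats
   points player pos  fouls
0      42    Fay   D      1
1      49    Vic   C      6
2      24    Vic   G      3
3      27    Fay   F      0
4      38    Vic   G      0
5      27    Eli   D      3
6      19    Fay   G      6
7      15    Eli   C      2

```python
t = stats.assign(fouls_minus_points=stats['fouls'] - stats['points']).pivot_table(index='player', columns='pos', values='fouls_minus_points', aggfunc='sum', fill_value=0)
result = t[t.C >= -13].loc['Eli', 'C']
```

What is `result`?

add column fouls_minus_points = stats['fouls'] - stats['points']:
   points player pos  fouls  fouls_minus_points
0      42    Fay   D      1                 -41
1      49    Vic   C      6                 -43
2      24    Vic   G      3                 -21
3      27    Fay   F      0                 -27
4      38    Vic   G      0                 -38
5      27    Eli   D      3                 -24
6      19    Fay   G      6                 -13
7      15    Eli   C      2                 -13
pivot: rows=player, cols=pos, sum(fouls_minus_points):
pos      C   D   F   G
player                
Eli    -13 -24   0   0
Fay      0 -41 -27 -13
Vic    -43   0   0 -59
filter rows where C >= -13:
pos      C   D   F   G
player                
Eli    -13 -24   0   0
Fay      0 -41 -27 -13
Then the value at row 'Eli', column 'C': -13

-13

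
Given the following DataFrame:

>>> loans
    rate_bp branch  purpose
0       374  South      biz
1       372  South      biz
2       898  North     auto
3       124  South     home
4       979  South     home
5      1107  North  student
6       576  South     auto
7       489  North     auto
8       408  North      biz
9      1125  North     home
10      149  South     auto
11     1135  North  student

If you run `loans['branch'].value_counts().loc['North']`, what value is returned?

6

value_counts of branch:
branch
South    6
North    6
Name: count, dtype: int64
Then the value at index 'North': 6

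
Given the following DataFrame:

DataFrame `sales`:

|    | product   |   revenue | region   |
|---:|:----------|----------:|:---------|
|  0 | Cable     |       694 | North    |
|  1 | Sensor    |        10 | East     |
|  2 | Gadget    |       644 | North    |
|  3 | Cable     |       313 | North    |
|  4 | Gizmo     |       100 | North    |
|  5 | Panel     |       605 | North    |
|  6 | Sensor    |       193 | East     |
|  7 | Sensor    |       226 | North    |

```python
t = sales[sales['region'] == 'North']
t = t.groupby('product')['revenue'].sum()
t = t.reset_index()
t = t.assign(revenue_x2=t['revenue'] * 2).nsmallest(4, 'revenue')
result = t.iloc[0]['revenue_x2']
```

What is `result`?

filter rows where region == 'North':
  product  revenue region
0   Cable      694  North
2  Gadget      644  North
3   Cable      313  North
4   Gizmo      100  North
5   Panel      605  North
7  Sensor      226  North
group by product, sum of revenue:
product
Cable     1007
Gadget     644
Gizmo      100
Panel      605
Sensor     226
Name: revenue, dtype: int64
reset_index():
  product  revenue
0   Cable     1007
1  Gadget      644
2   Gizmo      100
3   Panel      605
4  Sensor      226
add column revenue_x2 = t['revenue'] * 2:
  product  revenue  revenue_x2
0   Cable     1007        2014
1  Gadget      644        1288
2   Gizmo      100         200
3   Panel      605        1210
4  Sensor      226         452
take 4 rows with smallest revenue:
  product  revenue  revenue_x2
2   Gizmo      100         200
4  Sensor      226         452
3   Panel      605        1210
1  Gadget      644        1288

200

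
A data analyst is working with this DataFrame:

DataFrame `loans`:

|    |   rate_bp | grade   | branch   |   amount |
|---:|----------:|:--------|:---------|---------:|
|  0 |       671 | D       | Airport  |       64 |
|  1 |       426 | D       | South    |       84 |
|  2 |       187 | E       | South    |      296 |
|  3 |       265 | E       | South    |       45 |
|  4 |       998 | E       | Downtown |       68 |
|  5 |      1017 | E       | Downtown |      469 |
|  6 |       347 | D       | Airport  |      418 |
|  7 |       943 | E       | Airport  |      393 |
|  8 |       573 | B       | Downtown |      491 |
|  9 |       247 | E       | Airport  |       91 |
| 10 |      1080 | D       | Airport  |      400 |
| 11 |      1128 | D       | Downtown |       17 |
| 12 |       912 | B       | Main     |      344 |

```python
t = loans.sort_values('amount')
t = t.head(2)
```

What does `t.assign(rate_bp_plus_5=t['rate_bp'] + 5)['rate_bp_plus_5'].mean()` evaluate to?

701.5

sort by amount:
    rate_bp grade    branch  amount
11     1128     D  Downtown      17
3       265     E     South      45
0       671     D   Airport      64
4       998     E  Downtown      68
1       426     D     South      84
9       247     E   Airport      91
2       187     E     South     296
12      912     B      Main     344
7       943     E   Airport     393
10     1080     D   Airport     400
6       347     D   Airport     418
5      1017     E  Downtown     469
8       573     B  Downtown     491
take first 2 rows:
    rate_bp grade    branch  amount
11     1128     D  Downtown      17
3       265     E     South      45
add column rate_bp_plus_5 = t['rate_bp'] + 5:
    rate_bp grade    branch  amount  rate_bp_plus_5
11     1128     D  Downtown      17            1133
3       265     E     South      45             270
Finally, mean of column 'rate_bp_plus_5' = 701.5.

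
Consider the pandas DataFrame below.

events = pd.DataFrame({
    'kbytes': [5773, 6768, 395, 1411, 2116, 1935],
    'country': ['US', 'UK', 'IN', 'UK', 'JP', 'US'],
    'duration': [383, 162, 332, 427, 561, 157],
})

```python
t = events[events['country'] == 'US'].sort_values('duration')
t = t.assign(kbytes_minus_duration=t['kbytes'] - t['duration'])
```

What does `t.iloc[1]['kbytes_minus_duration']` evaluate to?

filter rows where country == 'US':
   kbytes country  duration
0    5773      US       383
5    1935      US       157
sort by duration:
   kbytes country  duration
5    1935      US       157
0    5773      US       383
add column kbytes_minus_duration = t['kbytes'] - t['duration']:
   kbytes country  duration  kbytes_minus_duration
5    1935      US       157                   1778
0    5773      US       383                   5390
value at position 1, column 'kbytes_minus_duration' → 5390

5390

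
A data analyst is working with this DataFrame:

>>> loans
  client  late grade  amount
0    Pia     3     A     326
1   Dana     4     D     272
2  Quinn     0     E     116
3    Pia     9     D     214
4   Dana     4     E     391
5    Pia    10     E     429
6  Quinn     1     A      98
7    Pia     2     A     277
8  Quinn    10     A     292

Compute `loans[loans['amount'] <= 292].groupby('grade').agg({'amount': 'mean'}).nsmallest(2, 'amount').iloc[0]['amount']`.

filter rows where amount <= 292:
  client  late grade  amount
1   Dana     4     D     272
2  Quinn     0     E     116
3    Pia     9     D     214
6  Quinn     1     A      98
7    Pia     2     A     277
8  Quinn    10     A     292
group by grade, mean of amount:
           amount
grade            
A      222.333333
D      243.000000
E      116.000000
take 2 rows with smallest amount:
           amount
grade            
E      116.000000
A      222.333333

116.0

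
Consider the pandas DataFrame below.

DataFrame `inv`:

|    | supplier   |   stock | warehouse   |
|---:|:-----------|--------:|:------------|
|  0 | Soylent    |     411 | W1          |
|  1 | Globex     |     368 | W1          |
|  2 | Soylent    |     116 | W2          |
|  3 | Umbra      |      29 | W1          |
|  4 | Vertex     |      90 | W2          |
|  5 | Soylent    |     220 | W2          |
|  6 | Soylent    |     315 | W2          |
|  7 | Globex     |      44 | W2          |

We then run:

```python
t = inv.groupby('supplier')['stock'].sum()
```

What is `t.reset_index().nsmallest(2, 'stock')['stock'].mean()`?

group by supplier, sum of stock:
supplier
Globex      412
Soylent    1062
Umbra        29
Vertex       90
Name: stock, dtype: int64
reset_index():
  supplier  stock
0   Globex    412
1  Soylent   1062
2    Umbra     29
3   Vertex     90
take 2 rows with smallest stock:
  supplier  stock
2    Umbra     29
3   Vertex     90

59.5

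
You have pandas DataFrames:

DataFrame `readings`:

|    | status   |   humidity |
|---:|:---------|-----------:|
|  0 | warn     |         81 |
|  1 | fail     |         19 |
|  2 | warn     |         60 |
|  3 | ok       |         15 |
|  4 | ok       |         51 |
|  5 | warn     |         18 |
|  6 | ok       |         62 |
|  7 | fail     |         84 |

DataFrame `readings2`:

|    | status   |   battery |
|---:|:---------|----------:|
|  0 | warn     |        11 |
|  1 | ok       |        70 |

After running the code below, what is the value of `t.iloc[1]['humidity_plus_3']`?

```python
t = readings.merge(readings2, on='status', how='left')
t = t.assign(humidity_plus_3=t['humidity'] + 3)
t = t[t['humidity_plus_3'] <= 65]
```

63

merge on 'status' (how='left') → 8 rows:
  status  humidity  battery
0   warn        81     11.0
1   fail        19      NaN
2   warn        60     11.0
3     ok        15     70.0
4     ok        51     70.0
5   warn        18     11.0
6     ok        62     70.0
7   fail        84      NaN
add column humidity_plus_3 = t['humidity'] + 3:
  status  humidity  battery  humidity_plus_3
0   warn        81     11.0               84
1   fail        19      NaN               22
2   warn        60     11.0               63
3     ok        15     70.0               18
4     ok        51     70.0               54
5   warn        18     11.0               21
6     ok        62     70.0               65
7   fail        84      NaN               87
filter rows where humidity_plus_3 <= 65:
  status  humidity  battery  humidity_plus_3
1   fail        19      NaN               22
2   warn        60     11.0               63
3     ok        15     70.0               18
4     ok        51     70.0               54
5   warn        18     11.0               21
6     ok        62     70.0               65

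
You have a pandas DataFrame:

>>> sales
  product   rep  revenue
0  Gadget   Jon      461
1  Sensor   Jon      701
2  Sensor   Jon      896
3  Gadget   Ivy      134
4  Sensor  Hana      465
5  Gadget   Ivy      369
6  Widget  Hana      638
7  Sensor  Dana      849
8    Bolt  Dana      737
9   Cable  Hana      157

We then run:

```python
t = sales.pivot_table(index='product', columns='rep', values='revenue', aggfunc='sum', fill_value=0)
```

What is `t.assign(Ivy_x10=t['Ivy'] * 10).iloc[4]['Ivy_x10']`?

0

pivot: rows=product, cols=rep, sum(revenue):
rep      Dana  Hana  Ivy   Jon
product                       
Bolt      737     0    0     0
Cable       0   157    0     0
Gadget      0     0  503   461
Sensor    849   465    0  1597
Widget      0   638    0     0
add column Ivy_x10 = t['Ivy'] * 10:
rep      Dana  Hana  Ivy   Jon  Ivy_x10
product                                
Bolt      737     0    0     0        0
Cable       0   157    0     0        0
Gadget      0     0  503   461     5030
Sensor    849   465    0  1597        0
Widget      0   638    0     0        0
So iloc[4]['Ivy_x10'] = 0.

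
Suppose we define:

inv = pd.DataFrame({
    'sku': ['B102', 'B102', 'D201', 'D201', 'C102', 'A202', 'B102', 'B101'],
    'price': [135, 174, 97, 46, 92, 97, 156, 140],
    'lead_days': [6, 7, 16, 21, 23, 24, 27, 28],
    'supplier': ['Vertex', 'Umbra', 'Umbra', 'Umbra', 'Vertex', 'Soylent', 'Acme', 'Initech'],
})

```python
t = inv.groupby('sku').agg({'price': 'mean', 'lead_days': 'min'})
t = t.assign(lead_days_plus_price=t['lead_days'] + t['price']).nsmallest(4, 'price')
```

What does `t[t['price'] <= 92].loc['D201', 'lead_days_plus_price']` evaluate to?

87.5

group by sku: mean(price), min(lead_days):
      price  lead_days
sku                   
A202   97.0         24
B101  140.0         28
B102  155.0          6
C102   92.0         23
D201   71.5         16
add column lead_days_plus_price = t['lead_days'] + t['price']:
      price  lead_days  lead_days_plus_price
sku                                         
A202   97.0         24                 121.0
B101  140.0         28                 168.0
B102  155.0          6                 161.0
C102   92.0         23                 115.0
D201   71.5         16                  87.5
take 4 rows with smallest price:
      price  lead_days  lead_days_plus_price
sku                                         
D201   71.5         16                  87.5
C102   92.0         23                 115.0
A202   97.0         24                 121.0
B101  140.0         28                 168.0
filter rows where price <= 92:
      price  lead_days  lead_days_plus_price
sku                                         
D201   71.5         16                  87.5
C102   92.0         23                 115.0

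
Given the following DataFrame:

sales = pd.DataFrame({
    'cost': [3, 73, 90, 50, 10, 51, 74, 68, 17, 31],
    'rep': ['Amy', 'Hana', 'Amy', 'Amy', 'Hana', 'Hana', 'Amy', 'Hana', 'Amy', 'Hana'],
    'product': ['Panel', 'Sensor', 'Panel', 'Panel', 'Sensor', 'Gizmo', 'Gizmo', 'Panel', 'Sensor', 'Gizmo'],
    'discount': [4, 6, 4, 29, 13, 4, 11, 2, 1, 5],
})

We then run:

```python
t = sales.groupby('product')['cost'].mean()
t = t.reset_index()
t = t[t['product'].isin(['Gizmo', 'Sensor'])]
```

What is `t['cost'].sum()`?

85.3333333333

group by product, mean of cost:
product
Gizmo     52.000000
Panel     52.750000
Sensor    33.333333
Name: cost, dtype: float64
reset_index():
  product       cost
0   Gizmo  52.000000
1   Panel  52.750000
2  Sensor  33.333333
filter rows where product in ['Gizmo', 'Sensor']:
  product       cost
0   Gizmo  52.000000
2  Sensor  33.333333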